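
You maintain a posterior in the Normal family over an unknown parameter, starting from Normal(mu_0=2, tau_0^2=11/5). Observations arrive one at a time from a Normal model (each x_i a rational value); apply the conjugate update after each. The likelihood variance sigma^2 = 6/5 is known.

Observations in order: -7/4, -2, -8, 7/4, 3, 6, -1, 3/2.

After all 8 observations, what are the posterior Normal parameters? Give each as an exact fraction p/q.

mu_0=13/188, tau_0^2=33/235

obs 1: x=-7/4 → posterior Normal(-29/68, 66/85)
obs 2: x=-2 → posterior Normal(-117/112, 33/70)
obs 3: x=-8 → posterior Normal(-469/156, 22/65)
obs 4: x=7/4 → posterior Normal(-49/25, 33/125)
obs 5: x=3 → posterior Normal(-65/61, 66/305)
obs 6: x=6 → posterior Normal(1/72, 11/60)
obs 7: x=-1 → posterior Normal(-10/83, 66/415)
obs 8: x=3/2 → posterior Normal(13/188, 33/235)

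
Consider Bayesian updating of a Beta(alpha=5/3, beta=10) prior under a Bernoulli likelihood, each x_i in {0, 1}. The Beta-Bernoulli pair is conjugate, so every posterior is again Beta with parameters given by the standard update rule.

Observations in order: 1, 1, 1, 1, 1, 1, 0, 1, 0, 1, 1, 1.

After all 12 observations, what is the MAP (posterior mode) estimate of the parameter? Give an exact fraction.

32/65

obs 1: x=1 → posterior Beta(8/3, 10)
obs 2: x=1 → posterior Beta(11/3, 10)
obs 3: x=1 → posterior Beta(14/3, 10)
obs 4: x=1 → posterior Beta(17/3, 10)
obs 5: x=1 → posterior Beta(20/3, 10)
obs 6: x=1 → posterior Beta(23/3, 10)
obs 7: x=0 → posterior Beta(23/3, 11)
obs 8: x=1 → posterior Beta(26/3, 11)
obs 9: x=0 → posterior Beta(26/3, 12)
obs 10: x=1 → posterior Beta(29/3, 12)
obs 11: x=1 → posterior Beta(32/3, 12)
obs 12: x=1 → posterior Beta(35/3, 12)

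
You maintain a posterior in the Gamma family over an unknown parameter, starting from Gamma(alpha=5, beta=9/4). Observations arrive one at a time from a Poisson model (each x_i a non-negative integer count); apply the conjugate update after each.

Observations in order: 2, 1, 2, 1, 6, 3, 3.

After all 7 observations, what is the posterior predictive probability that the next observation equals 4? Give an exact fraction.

4482505297728626102039920705354067006041600/35088445746427365591953667859821524027762681

obs 1: x=2 → posterior Gamma(7, 13/4)
obs 2: x=1 → posterior Gamma(8, 17/4)
obs 3: x=2 → posterior Gamma(10, 21/4)
obs 4: x=1 → posterior Gamma(11, 25/4)
obs 5: x=6 → posterior Gamma(17, 29/4)
obs 6: x=3 → posterior Gamma(20, 33/4)
obs 7: x=3 → posterior Gamma(23, 37/4)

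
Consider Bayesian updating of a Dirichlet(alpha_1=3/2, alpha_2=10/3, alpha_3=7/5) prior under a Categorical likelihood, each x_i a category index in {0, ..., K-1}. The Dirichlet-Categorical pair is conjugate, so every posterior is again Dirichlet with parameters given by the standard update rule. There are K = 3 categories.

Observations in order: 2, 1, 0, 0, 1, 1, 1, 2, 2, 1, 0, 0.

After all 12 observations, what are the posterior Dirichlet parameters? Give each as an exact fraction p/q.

alpha_1=11/2, alpha_2=25/3, alpha_3=22/5

obs 1: x=2 → posterior Dirichlet(3/2, 10/3, 12/5)
obs 2: x=1 → posterior Dirichlet(3/2, 13/3, 12/5)
obs 3: x=0 → posterior Dirichlet(5/2, 13/3, 12/5)
obs 4: x=0 → posterior Dirichlet(7/2, 13/3, 12/5)
obs 5: x=1 → posterior Dirichlet(7/2, 16/3, 12/5)
obs 6: x=1 → posterior Dirichlet(7/2, 19/3, 12/5)
obs 7: x=1 → posterior Dirichlet(7/2, 22/3, 12/5)
obs 8: x=2 → posterior Dirichlet(7/2, 22/3, 17/5)
obs 9: x=2 → posterior Dirichlet(7/2, 22/3, 22/5)
obs 10: x=1 → posterior Dirichlet(7/2, 25/3, 22/5)
obs 11: x=0 → posterior Dirichlet(9/2, 25/3, 22/5)
obs 12: x=0 → posterior Dirichlet(11/2, 25/3, 22/5)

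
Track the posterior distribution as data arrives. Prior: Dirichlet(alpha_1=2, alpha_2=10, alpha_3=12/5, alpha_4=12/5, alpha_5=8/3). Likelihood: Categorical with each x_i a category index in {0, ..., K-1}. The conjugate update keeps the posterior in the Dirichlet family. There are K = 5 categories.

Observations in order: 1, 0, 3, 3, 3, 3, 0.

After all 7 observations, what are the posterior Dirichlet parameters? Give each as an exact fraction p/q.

obs 1: x=1 → posterior Dirichlet(2, 11, 12/5, 12/5, 8/3)
obs 2: x=0 → posterior Dirichlet(3, 11, 12/5, 12/5, 8/3)
obs 3: x=3 → posterior Dirichlet(3, 11, 12/5, 17/5, 8/3)
obs 4: x=3 → posterior Dirichlet(3, 11, 12/5, 22/5, 8/3)
obs 5: x=3 → posterior Dirichlet(3, 11, 12/5, 27/5, 8/3)
obs 6: x=3 → posterior Dirichlet(3, 11, 12/5, 32/5, 8/3)
obs 7: x=0 → posterior Dirichlet(4, 11, 12/5, 32/5, 8/3)

alpha_1=4, alpha_2=11, alpha_3=12/5, alpha_4=32/5, alpha_5=8/3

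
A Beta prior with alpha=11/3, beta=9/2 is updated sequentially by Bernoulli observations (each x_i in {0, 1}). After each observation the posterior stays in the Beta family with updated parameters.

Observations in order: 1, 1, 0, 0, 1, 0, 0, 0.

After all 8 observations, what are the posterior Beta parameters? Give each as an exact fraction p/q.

alpha=20/3, beta=19/2

obs 1: x=1 → posterior Beta(14/3, 9/2)
obs 2: x=1 → posterior Beta(17/3, 9/2)
obs 3: x=0 → posterior Beta(17/3, 11/2)
obs 4: x=0 → posterior Beta(17/3, 13/2)
obs 5: x=1 → posterior Beta(20/3, 13/2)
obs 6: x=0 → posterior Beta(20/3, 15/2)
obs 7: x=0 → posterior Beta(20/3, 17/2)
obs 8: x=0 → posterior Beta(20/3, 19/2)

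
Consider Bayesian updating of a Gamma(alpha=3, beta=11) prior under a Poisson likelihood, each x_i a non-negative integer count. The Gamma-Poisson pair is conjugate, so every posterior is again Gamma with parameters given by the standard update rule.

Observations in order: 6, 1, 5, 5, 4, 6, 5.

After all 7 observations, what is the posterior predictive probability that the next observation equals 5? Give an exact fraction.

2606293401158134940688405716053389752946860752896/74368742344158402044370289529129338200416023056379

obs 1: x=6 → posterior Gamma(9, 12)
obs 2: x=1 → posterior Gamma(10, 13)
obs 3: x=5 → posterior Gamma(15, 14)
obs 4: x=5 → posterior Gamma(20, 15)
obs 5: x=4 → posterior Gamma(24, 16)
obs 6: x=6 → posterior Gamma(30, 17)
obs 7: x=5 → posterior Gamma(35, 18)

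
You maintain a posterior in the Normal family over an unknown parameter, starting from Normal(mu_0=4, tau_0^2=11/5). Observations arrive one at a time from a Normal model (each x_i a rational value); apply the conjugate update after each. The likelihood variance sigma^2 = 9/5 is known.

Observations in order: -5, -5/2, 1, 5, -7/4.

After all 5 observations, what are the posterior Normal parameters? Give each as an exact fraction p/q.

mu_0=1/256, tau_0^2=99/320

obs 1: x=-5 → posterior Normal(-19/20, 99/100)
obs 2: x=-5/2 → posterior Normal(-3/2, 99/155)
obs 3: x=1 → posterior Normal(-71/84, 33/70)
obs 4: x=5 → posterior Normal(39/106, 99/265)
obs 5: x=-7/4 → posterior Normal(1/256, 99/320)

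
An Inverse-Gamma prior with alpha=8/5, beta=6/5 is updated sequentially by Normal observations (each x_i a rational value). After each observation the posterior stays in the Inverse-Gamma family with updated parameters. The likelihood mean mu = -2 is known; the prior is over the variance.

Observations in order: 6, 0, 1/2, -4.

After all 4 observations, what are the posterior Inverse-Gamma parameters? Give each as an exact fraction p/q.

alpha=18/5, beta=1613/40

obs 1: x=6 → posterior Inverse-Gamma(21/10, 166/5)
obs 2: x=0 → posterior Inverse-Gamma(13/5, 176/5)
obs 3: x=1/2 → posterior Inverse-Gamma(31/10, 1533/40)
obs 4: x=-4 → posterior Inverse-Gamma(18/5, 1613/40)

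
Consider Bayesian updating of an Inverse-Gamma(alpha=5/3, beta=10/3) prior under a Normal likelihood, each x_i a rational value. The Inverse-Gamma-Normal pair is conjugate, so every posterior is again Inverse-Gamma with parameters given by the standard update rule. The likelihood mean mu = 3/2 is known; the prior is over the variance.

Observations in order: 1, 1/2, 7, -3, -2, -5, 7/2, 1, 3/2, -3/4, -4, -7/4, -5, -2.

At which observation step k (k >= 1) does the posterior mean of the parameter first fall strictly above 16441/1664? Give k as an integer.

k = 4

obs 1: x=1 → posterior Inverse-Gamma(13/6, 83/24)
obs 2: x=1/2 → posterior Inverse-Gamma(8/3, 95/24)
obs 3: x=7 → posterior Inverse-Gamma(19/6, 229/12)
obs 4: x=-3 → posterior Inverse-Gamma(11/3, 701/24)
obs 5: x=-2 → posterior Inverse-Gamma(25/6, 106/3)
obs 6: x=-5 → posterior Inverse-Gamma(14/3, 1355/24)
obs 7: x=7/2 → posterior Inverse-Gamma(31/6, 1403/24)
obs 8: x=1 → posterior Inverse-Gamma(17/3, 703/12)
obs 9: x=3/2 → posterior Inverse-Gamma(37/6, 703/12)
obs 10: x=-3/4 → posterior Inverse-Gamma(20/3, 5867/96)
obs 11: x=-4 → posterior Inverse-Gamma(43/6, 7319/96)
obs 12: x=-7/4 → posterior Inverse-Gamma(23/3, 3913/48)
obs 13: x=-5 → posterior Inverse-Gamma(49/6, 4927/48)
obs 14: x=-2 → posterior Inverse-Gamma(26/3, 5221/48)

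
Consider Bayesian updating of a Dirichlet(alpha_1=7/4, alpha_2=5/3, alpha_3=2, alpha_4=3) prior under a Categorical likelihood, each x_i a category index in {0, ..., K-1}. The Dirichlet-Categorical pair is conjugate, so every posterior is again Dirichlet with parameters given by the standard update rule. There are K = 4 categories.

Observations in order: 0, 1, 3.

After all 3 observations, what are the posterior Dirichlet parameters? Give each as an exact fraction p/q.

alpha_1=11/4, alpha_2=8/3, alpha_3=2, alpha_4=4

obs 1: x=0 → posterior Dirichlet(11/4, 5/3, 2, 3)
obs 2: x=1 → posterior Dirichlet(11/4, 8/3, 2, 3)
obs 3: x=3 → posterior Dirichlet(11/4, 8/3, 2, 4)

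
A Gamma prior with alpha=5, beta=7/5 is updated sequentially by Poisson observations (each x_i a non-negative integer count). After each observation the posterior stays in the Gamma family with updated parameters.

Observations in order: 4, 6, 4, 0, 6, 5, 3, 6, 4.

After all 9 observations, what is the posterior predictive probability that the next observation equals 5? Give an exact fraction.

obs 1: x=4 → posterior Gamma(9, 12/5)
obs 2: x=6 → posterior Gamma(15, 17/5)
obs 3: x=4 → posterior Gamma(19, 22/5)
obs 4: x=0 → posterior Gamma(19, 27/5)
obs 5: x=6 → posterior Gamma(25, 32/5)
obs 6: x=5 → posterior Gamma(30, 37/5)
obs 7: x=3 → posterior Gamma(33, 42/5)
obs 8: x=6 → posterior Gamma(39, 47/5)
obs 9: x=4 → posterior Gamma(43, 52/5)

98102625996940021610929714554646255803428162003065354554956956005260063879987200000/638075129897984377802805119890685099365488018438655051415263872156475329947700890667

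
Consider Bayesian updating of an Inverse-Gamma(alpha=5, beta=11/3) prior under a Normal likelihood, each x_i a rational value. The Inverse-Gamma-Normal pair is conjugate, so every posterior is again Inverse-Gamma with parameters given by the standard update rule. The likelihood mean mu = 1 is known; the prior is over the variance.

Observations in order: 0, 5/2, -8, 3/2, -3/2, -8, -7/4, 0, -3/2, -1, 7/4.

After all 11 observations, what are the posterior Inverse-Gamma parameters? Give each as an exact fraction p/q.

alpha=21/2, beta=4763/48

obs 1: x=0 → posterior Inverse-Gamma(11/2, 25/6)
obs 2: x=5/2 → posterior Inverse-Gamma(6, 127/24)
obs 3: x=-8 → posterior Inverse-Gamma(13/2, 1099/24)
obs 4: x=3/2 → posterior Inverse-Gamma(7, 551/12)
obs 5: x=-3/2 → posterior Inverse-Gamma(15/2, 1177/24)
obs 6: x=-8 → posterior Inverse-Gamma(8, 2149/24)
obs 7: x=-7/4 → posterior Inverse-Gamma(17/2, 8959/96)
obs 8: x=0 → posterior Inverse-Gamma(9, 9007/96)
obs 9: x=-3/2 → posterior Inverse-Gamma(19/2, 9307/96)
obs 10: x=-1 → posterior Inverse-Gamma(10, 9499/96)
obs 11: x=7/4 → posterior Inverse-Gamma(21/2, 4763/48)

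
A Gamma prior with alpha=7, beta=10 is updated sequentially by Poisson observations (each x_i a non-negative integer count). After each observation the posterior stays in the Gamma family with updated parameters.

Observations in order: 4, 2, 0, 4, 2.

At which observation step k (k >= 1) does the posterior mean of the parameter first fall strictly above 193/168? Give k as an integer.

obs 1: x=4 → posterior Gamma(11, 11)
obs 2: x=2 → posterior Gamma(13, 12)
obs 3: x=0 → posterior Gamma(13, 13)
obs 4: x=4 → posterior Gamma(17, 14)
obs 5: x=2 → posterior Gamma(19, 15)

k = 4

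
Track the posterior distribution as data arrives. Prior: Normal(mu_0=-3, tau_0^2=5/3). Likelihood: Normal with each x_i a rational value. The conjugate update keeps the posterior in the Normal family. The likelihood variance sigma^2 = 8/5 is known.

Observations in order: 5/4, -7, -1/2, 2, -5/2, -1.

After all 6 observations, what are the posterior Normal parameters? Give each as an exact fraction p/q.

obs 1: x=5/4 → posterior Normal(-163/196, 40/49)
obs 2: x=-7 → posterior Normal(-863/296, 20/37)
obs 3: x=-1/2 → posterior Normal(-83/36, 40/99)
obs 4: x=2 → posterior Normal(-23/16, 10/31)
obs 5: x=-5/2 → posterior Normal(-963/596, 40/149)
obs 6: x=-1 → posterior Normal(-1063/696, 20/87)

mu_0=-1063/696, tau_0^2=20/87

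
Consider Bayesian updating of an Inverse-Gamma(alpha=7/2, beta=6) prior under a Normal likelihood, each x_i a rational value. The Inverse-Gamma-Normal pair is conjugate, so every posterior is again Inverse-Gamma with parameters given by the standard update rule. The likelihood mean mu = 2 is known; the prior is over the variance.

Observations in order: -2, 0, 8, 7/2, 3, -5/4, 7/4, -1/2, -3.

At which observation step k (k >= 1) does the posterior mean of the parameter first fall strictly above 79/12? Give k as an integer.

k = 3

obs 1: x=-2 → posterior Inverse-Gamma(4, 14)
obs 2: x=0 → posterior Inverse-Gamma(9/2, 16)
obs 3: x=8 → posterior Inverse-Gamma(5, 34)
obs 4: x=7/2 → posterior Inverse-Gamma(11/2, 281/8)
obs 5: x=3 → posterior Inverse-Gamma(6, 285/8)
obs 6: x=-5/4 → posterior Inverse-Gamma(13/2, 1309/32)
obs 7: x=7/4 → posterior Inverse-Gamma(7, 655/16)
obs 8: x=-1/2 → posterior Inverse-Gamma(15/2, 705/16)
obs 9: x=-3 → posterior Inverse-Gamma(8, 905/16)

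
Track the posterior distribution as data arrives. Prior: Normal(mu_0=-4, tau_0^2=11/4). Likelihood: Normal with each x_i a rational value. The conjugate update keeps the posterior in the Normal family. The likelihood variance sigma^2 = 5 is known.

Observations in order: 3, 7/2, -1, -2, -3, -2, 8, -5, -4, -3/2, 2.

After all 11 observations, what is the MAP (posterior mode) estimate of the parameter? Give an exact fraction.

-34/47

obs 1: x=3 → posterior Normal(-47/31, 55/31)
obs 2: x=7/2 → posterior Normal(-17/84, 55/42)
obs 3: x=-1 → posterior Normal(-39/106, 55/53)
obs 4: x=-2 → posterior Normal(-83/128, 55/64)
obs 5: x=-3 → posterior Normal(-149/150, 11/15)
obs 6: x=-2 → posterior Normal(-193/172, 55/86)
obs 7: x=8 → posterior Normal(-17/194, 55/97)
obs 8: x=-5 → posterior Normal(-127/216, 55/108)
obs 9: x=-4 → posterior Normal(-215/238, 55/119)
obs 10: x=-3/2 → posterior Normal(-62/65, 11/26)
obs 11: x=2 → posterior Normal(-34/47, 55/141)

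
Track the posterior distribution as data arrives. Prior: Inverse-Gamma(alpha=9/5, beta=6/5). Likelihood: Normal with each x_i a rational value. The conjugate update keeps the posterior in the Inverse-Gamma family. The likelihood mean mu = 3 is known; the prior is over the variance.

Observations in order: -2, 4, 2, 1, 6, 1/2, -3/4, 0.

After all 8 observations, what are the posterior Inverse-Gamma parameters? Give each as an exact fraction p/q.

obs 1: x=-2 → posterior Inverse-Gamma(23/10, 137/10)
obs 2: x=4 → posterior Inverse-Gamma(14/5, 71/5)
obs 3: x=2 → posterior Inverse-Gamma(33/10, 147/10)
obs 4: x=1 → posterior Inverse-Gamma(19/5, 167/10)
obs 5: x=6 → posterior Inverse-Gamma(43/10, 106/5)
obs 6: x=1/2 → posterior Inverse-Gamma(24/5, 973/40)
obs 7: x=-3/4 → posterior Inverse-Gamma(53/10, 5017/160)
obs 8: x=0 → posterior Inverse-Gamma(29/5, 5737/160)

alpha=29/5, beta=5737/160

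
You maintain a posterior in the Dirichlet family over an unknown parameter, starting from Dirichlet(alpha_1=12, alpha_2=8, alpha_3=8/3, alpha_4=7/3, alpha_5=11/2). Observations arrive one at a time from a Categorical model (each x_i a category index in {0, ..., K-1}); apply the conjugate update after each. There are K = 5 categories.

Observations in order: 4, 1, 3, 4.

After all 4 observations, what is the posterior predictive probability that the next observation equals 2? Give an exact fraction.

obs 1: x=4 → posterior Dirichlet(12, 8, 8/3, 7/3, 13/2)
obs 2: x=1 → posterior Dirichlet(12, 9, 8/3, 7/3, 13/2)
obs 3: x=3 → posterior Dirichlet(12, 9, 8/3, 10/3, 13/2)
obs 4: x=4 → posterior Dirichlet(12, 9, 8/3, 10/3, 15/2)

16/207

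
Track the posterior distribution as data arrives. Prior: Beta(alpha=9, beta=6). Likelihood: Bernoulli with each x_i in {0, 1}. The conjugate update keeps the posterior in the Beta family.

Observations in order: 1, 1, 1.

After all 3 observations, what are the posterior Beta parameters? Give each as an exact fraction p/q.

alpha=12, beta=6

obs 1: x=1 → posterior Beta(10, 6)
obs 2: x=1 → posterior Beta(11, 6)
obs 3: x=1 → posterior Beta(12, 6)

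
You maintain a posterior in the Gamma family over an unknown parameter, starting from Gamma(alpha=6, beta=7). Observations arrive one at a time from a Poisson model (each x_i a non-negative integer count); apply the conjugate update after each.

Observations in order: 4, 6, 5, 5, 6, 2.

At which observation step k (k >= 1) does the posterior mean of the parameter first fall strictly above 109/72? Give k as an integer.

k = 2

obs 1: x=4 → posterior Gamma(10, 8)
obs 2: x=6 → posterior Gamma(16, 9)
obs 3: x=5 → posterior Gamma(21, 10)
obs 4: x=5 → posterior Gamma(26, 11)
obs 5: x=6 → posterior Gamma(32, 12)
obs 6: x=2 → posterior Gamma(34, 13)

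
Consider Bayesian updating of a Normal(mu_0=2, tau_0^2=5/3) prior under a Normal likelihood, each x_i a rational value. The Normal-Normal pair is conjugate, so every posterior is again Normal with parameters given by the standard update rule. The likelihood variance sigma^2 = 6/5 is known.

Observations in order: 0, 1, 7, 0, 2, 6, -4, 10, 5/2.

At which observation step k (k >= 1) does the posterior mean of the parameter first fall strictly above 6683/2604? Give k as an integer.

k = 6

obs 1: x=0 → posterior Normal(36/43, 30/43)
obs 2: x=1 → posterior Normal(61/68, 15/34)
obs 3: x=7 → posterior Normal(236/93, 10/31)
obs 4: x=0 → posterior Normal(2, 15/59)
obs 5: x=2 → posterior Normal(2, 30/143)
obs 6: x=6 → posterior Normal(109/42, 5/28)
obs 7: x=-4 → posterior Normal(336/193, 30/193)
obs 8: x=10 → posterior Normal(293/109, 15/109)
obs 9: x=5/2 → posterior Normal(1297/486, 10/81)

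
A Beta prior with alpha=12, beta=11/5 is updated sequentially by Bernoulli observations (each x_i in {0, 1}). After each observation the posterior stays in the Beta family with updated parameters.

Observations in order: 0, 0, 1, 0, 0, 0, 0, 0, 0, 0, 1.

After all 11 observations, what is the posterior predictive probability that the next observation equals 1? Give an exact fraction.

5/9

obs 1: x=0 → posterior Beta(12, 16/5)
obs 2: x=0 → posterior Beta(12, 21/5)
obs 3: x=1 → posterior Beta(13, 21/5)
obs 4: x=0 → posterior Beta(13, 26/5)
obs 5: x=0 → posterior Beta(13, 31/5)
obs 6: x=0 → posterior Beta(13, 36/5)
obs 7: x=0 → posterior Beta(13, 41/5)
obs 8: x=0 → posterior Beta(13, 46/5)
obs 9: x=0 → posterior Beta(13, 51/5)
obs 10: x=0 → posterior Beta(13, 56/5)
obs 11: x=1 → posterior Beta(14, 56/5)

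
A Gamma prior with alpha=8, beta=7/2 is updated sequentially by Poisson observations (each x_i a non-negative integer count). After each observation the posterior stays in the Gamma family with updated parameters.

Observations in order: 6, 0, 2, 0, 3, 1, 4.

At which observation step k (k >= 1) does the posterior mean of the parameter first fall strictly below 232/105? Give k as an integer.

obs 1: x=6 → posterior Gamma(14, 9/2)
obs 2: x=0 → posterior Gamma(14, 11/2)
obs 3: x=2 → posterior Gamma(16, 13/2)
obs 4: x=0 → posterior Gamma(16, 15/2)
obs 5: x=3 → posterior Gamma(19, 17/2)
obs 6: x=1 → posterior Gamma(20, 19/2)
obs 7: x=4 → posterior Gamma(24, 21/2)

k = 4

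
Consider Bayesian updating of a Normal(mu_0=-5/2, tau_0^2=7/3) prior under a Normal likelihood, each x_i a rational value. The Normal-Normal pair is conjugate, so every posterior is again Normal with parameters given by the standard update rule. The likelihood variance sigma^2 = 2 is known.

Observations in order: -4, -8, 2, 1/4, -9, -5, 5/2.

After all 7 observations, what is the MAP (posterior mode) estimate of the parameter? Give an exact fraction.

obs 1: x=-4 → posterior Normal(-43/13, 14/13)
obs 2: x=-8 → posterior Normal(-99/20, 7/10)
obs 3: x=2 → posterior Normal(-85/27, 14/27)
obs 4: x=1/4 → posterior Normal(-333/136, 7/17)
obs 5: x=-9 → posterior Normal(-585/164, 14/41)
obs 6: x=-5 → posterior Normal(-725/192, 7/24)
obs 7: x=5/2 → posterior Normal(-131/44, 14/55)

-131/44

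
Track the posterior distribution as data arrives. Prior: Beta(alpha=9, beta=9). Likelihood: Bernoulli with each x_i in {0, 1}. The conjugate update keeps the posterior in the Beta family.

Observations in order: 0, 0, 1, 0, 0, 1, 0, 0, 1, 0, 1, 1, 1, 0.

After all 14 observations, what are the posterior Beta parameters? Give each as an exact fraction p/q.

obs 1: x=0 → posterior Beta(9, 10)
obs 2: x=0 → posterior Beta(9, 11)
obs 3: x=1 → posterior Beta(10, 11)
obs 4: x=0 → posterior Beta(10, 12)
obs 5: x=0 → posterior Beta(10, 13)
obs 6: x=1 → posterior Beta(11, 13)
obs 7: x=0 → posterior Beta(11, 14)
obs 8: x=0 → posterior Beta(11, 15)
obs 9: x=1 → posterior Beta(12, 15)
obs 10: x=0 → posterior Beta(12, 16)
obs 11: x=1 → posterior Beta(13, 16)
obs 12: x=1 → posterior Beta(14, 16)
obs 13: x=1 → posterior Beta(15, 16)
obs 14: x=0 → posterior Beta(15, 17)

alpha=15, beta=17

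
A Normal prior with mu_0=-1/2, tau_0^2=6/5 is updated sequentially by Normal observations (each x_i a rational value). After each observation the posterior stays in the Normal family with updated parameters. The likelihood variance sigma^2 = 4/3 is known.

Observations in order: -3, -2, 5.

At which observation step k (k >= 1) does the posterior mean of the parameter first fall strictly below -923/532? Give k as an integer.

obs 1: x=-3 → posterior Normal(-32/19, 12/19)
obs 2: x=-2 → posterior Normal(-25/14, 3/7)
obs 3: x=5 → posterior Normal(-5/37, 12/37)

k = 2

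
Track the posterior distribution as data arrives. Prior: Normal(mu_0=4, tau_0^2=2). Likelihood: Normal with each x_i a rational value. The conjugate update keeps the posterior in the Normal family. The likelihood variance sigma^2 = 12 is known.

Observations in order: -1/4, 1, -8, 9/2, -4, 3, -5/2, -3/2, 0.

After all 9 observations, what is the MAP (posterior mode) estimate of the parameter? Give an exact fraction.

13/12

obs 1: x=-1/4 → posterior Normal(95/28, 12/7)
obs 2: x=1 → posterior Normal(99/32, 3/2)
obs 3: x=-8 → posterior Normal(67/36, 4/3)
obs 4: x=9/2 → posterior Normal(17/8, 6/5)
obs 5: x=-4 → posterior Normal(69/44, 12/11)
obs 6: x=3 → posterior Normal(27/16, 1)
obs 7: x=-5/2 → posterior Normal(71/52, 12/13)
obs 8: x=-3/2 → posterior Normal(65/56, 6/7)
obs 9: x=0 → posterior Normal(13/12, 4/5)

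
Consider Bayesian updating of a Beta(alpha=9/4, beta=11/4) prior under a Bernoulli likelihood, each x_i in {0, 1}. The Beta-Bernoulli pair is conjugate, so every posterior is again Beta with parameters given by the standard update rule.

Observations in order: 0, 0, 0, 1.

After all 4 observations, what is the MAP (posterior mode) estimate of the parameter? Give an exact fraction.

9/28

obs 1: x=0 → posterior Beta(9/4, 15/4)
obs 2: x=0 → posterior Beta(9/4, 19/4)
obs 3: x=0 → posterior Beta(9/4, 23/4)
obs 4: x=1 → posterior Beta(13/4, 23/4)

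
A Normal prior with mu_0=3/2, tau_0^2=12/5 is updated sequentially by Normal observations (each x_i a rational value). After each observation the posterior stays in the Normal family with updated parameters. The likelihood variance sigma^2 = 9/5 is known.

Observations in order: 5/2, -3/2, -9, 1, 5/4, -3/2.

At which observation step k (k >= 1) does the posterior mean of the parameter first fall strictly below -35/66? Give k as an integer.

obs 1: x=5/2 → posterior Normal(29/14, 36/35)
obs 2: x=-3/2 → posterior Normal(17/22, 36/55)
obs 3: x=-9 → posterior Normal(-11/6, 12/25)
obs 4: x=1 → posterior Normal(-47/38, 36/95)
obs 5: x=5/4 → posterior Normal(-37/46, 36/115)
obs 6: x=-3/2 → posterior Normal(-49/54, 4/15)

k = 3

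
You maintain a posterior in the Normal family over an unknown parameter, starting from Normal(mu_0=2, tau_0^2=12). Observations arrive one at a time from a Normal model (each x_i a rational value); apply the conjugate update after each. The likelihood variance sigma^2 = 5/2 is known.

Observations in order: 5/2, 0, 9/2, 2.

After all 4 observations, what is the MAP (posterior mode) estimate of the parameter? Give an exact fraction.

obs 1: x=5/2 → posterior Normal(70/29, 60/29)
obs 2: x=0 → posterior Normal(70/53, 60/53)
obs 3: x=9/2 → posterior Normal(178/77, 60/77)
obs 4: x=2 → posterior Normal(226/101, 60/101)

226/101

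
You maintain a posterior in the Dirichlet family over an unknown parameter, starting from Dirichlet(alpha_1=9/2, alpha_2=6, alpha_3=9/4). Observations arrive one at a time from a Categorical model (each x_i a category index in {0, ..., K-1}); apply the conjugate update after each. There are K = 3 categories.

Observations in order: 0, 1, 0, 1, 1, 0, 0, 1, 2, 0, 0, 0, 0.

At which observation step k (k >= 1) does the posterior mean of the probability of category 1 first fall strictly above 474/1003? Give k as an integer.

obs 1: x=0 → posterior Dirichlet(11/2, 6, 9/4)
obs 2: x=1 → posterior Dirichlet(11/2, 7, 9/4)
obs 3: x=0 → posterior Dirichlet(13/2, 7, 9/4)
obs 4: x=1 → posterior Dirichlet(13/2, 8, 9/4)
obs 5: x=1 → posterior Dirichlet(13/2, 9, 9/4)
obs 6: x=0 → posterior Dirichlet(15/2, 9, 9/4)
obs 7: x=0 → posterior Dirichlet(17/2, 9, 9/4)
obs 8: x=1 → posterior Dirichlet(17/2, 10, 9/4)
obs 9: x=2 → posterior Dirichlet(17/2, 10, 13/4)
obs 10: x=0 → posterior Dirichlet(19/2, 10, 13/4)
obs 11: x=0 → posterior Dirichlet(21/2, 10, 13/4)
obs 12: x=0 → posterior Dirichlet(23/2, 10, 13/4)
obs 13: x=0 → posterior Dirichlet(25/2, 10, 13/4)

k = 2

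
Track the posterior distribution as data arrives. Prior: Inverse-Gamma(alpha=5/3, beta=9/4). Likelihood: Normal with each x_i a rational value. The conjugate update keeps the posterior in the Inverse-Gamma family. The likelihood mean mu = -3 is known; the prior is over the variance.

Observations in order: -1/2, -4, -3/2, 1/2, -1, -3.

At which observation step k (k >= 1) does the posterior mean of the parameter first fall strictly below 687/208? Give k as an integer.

k = 3

obs 1: x=-1/2 → posterior Inverse-Gamma(13/6, 43/8)
obs 2: x=-4 → posterior Inverse-Gamma(8/3, 47/8)
obs 3: x=-3/2 → posterior Inverse-Gamma(19/6, 7)
obs 4: x=1/2 → posterior Inverse-Gamma(11/3, 105/8)
obs 5: x=-1 → posterior Inverse-Gamma(25/6, 121/8)
obs 6: x=-3 → posterior Inverse-Gamma(14/3, 121/8)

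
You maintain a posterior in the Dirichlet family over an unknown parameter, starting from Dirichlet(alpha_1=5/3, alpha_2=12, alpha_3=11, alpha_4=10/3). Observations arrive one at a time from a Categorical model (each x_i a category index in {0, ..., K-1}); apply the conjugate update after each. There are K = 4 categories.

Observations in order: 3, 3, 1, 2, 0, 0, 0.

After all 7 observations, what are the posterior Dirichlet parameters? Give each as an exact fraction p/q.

obs 1: x=3 → posterior Dirichlet(5/3, 12, 11, 13/3)
obs 2: x=3 → posterior Dirichlet(5/3, 12, 11, 16/3)
obs 3: x=1 → posterior Dirichlet(5/3, 13, 11, 16/3)
obs 4: x=2 → posterior Dirichlet(5/3, 13, 12, 16/3)
obs 5: x=0 → posterior Dirichlet(8/3, 13, 12, 16/3)
obs 6: x=0 → posterior Dirichlet(11/3, 13, 12, 16/3)
obs 7: x=0 → posterior Dirichlet(14/3, 13, 12, 16/3)

alpha_1=14/3, alpha_2=13, alpha_3=12, alpha_4=16/3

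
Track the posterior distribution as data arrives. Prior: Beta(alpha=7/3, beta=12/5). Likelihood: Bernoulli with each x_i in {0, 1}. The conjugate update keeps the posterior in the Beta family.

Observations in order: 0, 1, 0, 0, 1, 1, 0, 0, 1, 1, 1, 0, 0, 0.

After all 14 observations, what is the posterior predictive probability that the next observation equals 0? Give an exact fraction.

obs 1: x=0 → posterior Beta(7/3, 17/5)
obs 2: x=1 → posterior Beta(10/3, 17/5)
obs 3: x=0 → posterior Beta(10/3, 22/5)
obs 4: x=0 → posterior Beta(10/3, 27/5)
obs 5: x=1 → posterior Beta(13/3, 27/5)
obs 6: x=1 → posterior Beta(16/3, 27/5)
obs 7: x=0 → posterior Beta(16/3, 32/5)
obs 8: x=0 → posterior Beta(16/3, 37/5)
obs 9: x=1 → posterior Beta(19/3, 37/5)
obs 10: x=1 → posterior Beta(22/3, 37/5)
obs 11: x=1 → posterior Beta(25/3, 37/5)
obs 12: x=0 → posterior Beta(25/3, 42/5)
obs 13: x=0 → posterior Beta(25/3, 47/5)
obs 14: x=0 → posterior Beta(25/3, 52/5)

156/281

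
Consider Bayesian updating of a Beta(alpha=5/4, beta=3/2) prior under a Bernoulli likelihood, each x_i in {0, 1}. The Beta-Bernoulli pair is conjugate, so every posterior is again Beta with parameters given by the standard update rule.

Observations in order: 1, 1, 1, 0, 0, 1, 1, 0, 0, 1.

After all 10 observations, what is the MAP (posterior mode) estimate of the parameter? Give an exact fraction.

25/43

obs 1: x=1 → posterior Beta(9/4, 3/2)
obs 2: x=1 → posterior Beta(13/4, 3/2)
obs 3: x=1 → posterior Beta(17/4, 3/2)
obs 4: x=0 → posterior Beta(17/4, 5/2)
obs 5: x=0 → posterior Beta(17/4, 7/2)
obs 6: x=1 → posterior Beta(21/4, 7/2)
obs 7: x=1 → posterior Beta(25/4, 7/2)
obs 8: x=0 → posterior Beta(25/4, 9/2)
obs 9: x=0 → posterior Beta(25/4, 11/2)
obs 10: x=1 → posterior Beta(29/4, 11/2)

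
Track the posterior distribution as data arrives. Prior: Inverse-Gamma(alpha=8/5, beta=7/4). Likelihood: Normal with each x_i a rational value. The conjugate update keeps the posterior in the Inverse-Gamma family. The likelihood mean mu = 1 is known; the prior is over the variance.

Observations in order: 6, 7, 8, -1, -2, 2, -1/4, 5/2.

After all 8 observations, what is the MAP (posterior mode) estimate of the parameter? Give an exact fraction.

obs 1: x=6 → posterior Inverse-Gamma(21/10, 57/4)
obs 2: x=7 → posterior Inverse-Gamma(13/5, 129/4)
obs 3: x=8 → posterior Inverse-Gamma(31/10, 227/4)
obs 4: x=-1 → posterior Inverse-Gamma(18/5, 235/4)
obs 5: x=-2 → posterior Inverse-Gamma(41/10, 253/4)
obs 6: x=2 → posterior Inverse-Gamma(23/5, 255/4)
obs 7: x=-1/4 → posterior Inverse-Gamma(51/10, 2065/32)
obs 8: x=5/2 → posterior Inverse-Gamma(28/5, 2101/32)

955/96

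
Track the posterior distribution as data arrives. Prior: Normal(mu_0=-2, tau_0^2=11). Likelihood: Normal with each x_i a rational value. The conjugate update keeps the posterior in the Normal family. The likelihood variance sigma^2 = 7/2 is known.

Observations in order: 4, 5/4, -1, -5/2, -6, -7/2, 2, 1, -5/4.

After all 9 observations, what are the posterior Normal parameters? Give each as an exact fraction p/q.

mu_0=-146/205, tau_0^2=77/205

obs 1: x=4 → posterior Normal(74/29, 77/29)
obs 2: x=5/4 → posterior Normal(203/102, 77/51)
obs 3: x=-1 → posterior Normal(159/146, 77/73)
obs 4: x=-5/2 → posterior Normal(49/190, 77/95)
obs 5: x=-6 → posterior Normal(-215/234, 77/117)
obs 6: x=-7/2 → posterior Normal(-369/278, 77/139)
obs 7: x=2 → posterior Normal(-281/322, 11/23)
obs 8: x=1 → posterior Normal(-79/122, 77/183)
obs 9: x=-5/4 → posterior Normal(-146/205, 77/205)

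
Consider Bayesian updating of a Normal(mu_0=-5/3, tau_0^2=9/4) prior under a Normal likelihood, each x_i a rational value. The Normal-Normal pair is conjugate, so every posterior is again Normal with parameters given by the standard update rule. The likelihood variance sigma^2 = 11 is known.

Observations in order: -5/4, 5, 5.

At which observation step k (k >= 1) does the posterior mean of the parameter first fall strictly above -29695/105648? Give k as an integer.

obs 1: x=-5/4 → posterior Normal(-1015/636, 99/53)
obs 2: x=5 → posterior Normal(-475/744, 99/62)
obs 3: x=5 → posterior Normal(65/852, 99/71)

k = 3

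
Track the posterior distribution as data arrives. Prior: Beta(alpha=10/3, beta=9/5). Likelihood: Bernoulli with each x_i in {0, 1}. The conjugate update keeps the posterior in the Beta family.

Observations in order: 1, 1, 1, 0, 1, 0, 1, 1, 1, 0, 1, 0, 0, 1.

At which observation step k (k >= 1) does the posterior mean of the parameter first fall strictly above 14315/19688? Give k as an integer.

obs 1: x=1 → posterior Beta(13/3, 9/5)
obs 2: x=1 → posterior Beta(16/3, 9/5)
obs 3: x=1 → posterior Beta(19/3, 9/5)
obs 4: x=0 → posterior Beta(19/3, 14/5)
obs 5: x=1 → posterior Beta(22/3, 14/5)
obs 6: x=0 → posterior Beta(22/3, 19/5)
obs 7: x=1 → posterior Beta(25/3, 19/5)
obs 8: x=1 → posterior Beta(28/3, 19/5)
obs 9: x=1 → posterior Beta(31/3, 19/5)
obs 10: x=0 → posterior Beta(31/3, 24/5)
obs 11: x=1 → posterior Beta(34/3, 24/5)
obs 12: x=0 → posterior Beta(34/3, 29/5)
obs 13: x=0 → posterior Beta(34/3, 34/5)
obs 14: x=1 → posterior Beta(37/3, 34/5)

k = 2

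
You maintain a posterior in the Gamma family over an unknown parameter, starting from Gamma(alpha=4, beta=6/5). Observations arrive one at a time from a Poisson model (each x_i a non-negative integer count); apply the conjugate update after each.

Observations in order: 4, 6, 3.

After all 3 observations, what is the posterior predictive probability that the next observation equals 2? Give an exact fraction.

obs 1: x=4 → posterior Gamma(8, 11/5)
obs 2: x=6 → posterior Gamma(14, 16/5)
obs 3: x=3 → posterior Gamma(17, 21/5)

114910430043687471497384325/766467265200361890474622976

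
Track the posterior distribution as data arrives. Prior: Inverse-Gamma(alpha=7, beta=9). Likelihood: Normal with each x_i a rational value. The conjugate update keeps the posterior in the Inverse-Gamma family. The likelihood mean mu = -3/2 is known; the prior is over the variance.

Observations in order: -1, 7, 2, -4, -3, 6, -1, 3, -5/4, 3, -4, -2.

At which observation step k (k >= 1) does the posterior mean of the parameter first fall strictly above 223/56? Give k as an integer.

k = 2

obs 1: x=-1 → posterior Inverse-Gamma(15/2, 73/8)
obs 2: x=7 → posterior Inverse-Gamma(8, 181/4)
obs 3: x=2 → posterior Inverse-Gamma(17/2, 411/8)
obs 4: x=-4 → posterior Inverse-Gamma(9, 109/2)
obs 5: x=-3 → posterior Inverse-Gamma(19/2, 445/8)
obs 6: x=6 → posterior Inverse-Gamma(10, 335/4)
obs 7: x=-1 → posterior Inverse-Gamma(21/2, 671/8)
obs 8: x=3 → posterior Inverse-Gamma(11, 94)
obs 9: x=-5/4 → posterior Inverse-Gamma(23/2, 3009/32)
obs 10: x=3 → posterior Inverse-Gamma(12, 3333/32)
obs 11: x=-4 → posterior Inverse-Gamma(25/2, 3433/32)
obs 12: x=-2 → posterior Inverse-Gamma(13, 3437/32)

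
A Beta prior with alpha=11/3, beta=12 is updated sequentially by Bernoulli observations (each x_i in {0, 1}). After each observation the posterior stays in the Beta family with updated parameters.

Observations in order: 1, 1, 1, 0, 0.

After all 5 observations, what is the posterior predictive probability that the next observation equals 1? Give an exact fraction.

obs 1: x=1 → posterior Beta(14/3, 12)
obs 2: x=1 → posterior Beta(17/3, 12)
obs 3: x=1 → posterior Beta(20/3, 12)
obs 4: x=0 → posterior Beta(20/3, 13)
obs 5: x=0 → posterior Beta(20/3, 14)

10/31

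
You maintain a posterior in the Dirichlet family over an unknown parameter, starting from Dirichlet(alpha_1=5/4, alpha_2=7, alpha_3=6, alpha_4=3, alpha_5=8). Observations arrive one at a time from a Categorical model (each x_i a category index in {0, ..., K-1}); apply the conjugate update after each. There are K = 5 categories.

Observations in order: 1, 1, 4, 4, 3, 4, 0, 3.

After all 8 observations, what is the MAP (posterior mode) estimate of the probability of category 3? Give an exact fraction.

16/113

obs 1: x=1 → posterior Dirichlet(5/4, 8, 6, 3, 8)
obs 2: x=1 → posterior Dirichlet(5/4, 9, 6, 3, 8)
obs 3: x=4 → posterior Dirichlet(5/4, 9, 6, 3, 9)
obs 4: x=4 → posterior Dirichlet(5/4, 9, 6, 3, 10)
obs 5: x=3 → posterior Dirichlet(5/4, 9, 6, 4, 10)
obs 6: x=4 → posterior Dirichlet(5/4, 9, 6, 4, 11)
obs 7: x=0 → posterior Dirichlet(9/4, 9, 6, 4, 11)
obs 8: x=3 → posterior Dirichlet(9/4, 9, 6, 5, 11)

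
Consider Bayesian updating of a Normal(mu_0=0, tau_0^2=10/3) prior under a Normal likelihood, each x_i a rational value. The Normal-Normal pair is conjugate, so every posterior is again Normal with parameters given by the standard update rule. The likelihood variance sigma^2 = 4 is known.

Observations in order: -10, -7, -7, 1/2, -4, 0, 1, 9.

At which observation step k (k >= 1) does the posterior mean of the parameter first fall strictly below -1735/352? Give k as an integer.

k = 2

obs 1: x=-10 → posterior Normal(-50/11, 20/11)
obs 2: x=-7 → posterior Normal(-85/16, 5/4)
obs 3: x=-7 → posterior Normal(-40/7, 20/21)
obs 4: x=1/2 → posterior Normal(-235/52, 10/13)
obs 5: x=-4 → posterior Normal(-275/62, 20/31)
obs 6: x=0 → posterior Normal(-275/72, 5/9)
obs 7: x=1 → posterior Normal(-265/82, 20/41)
obs 8: x=9 → posterior Normal(-175/92, 10/23)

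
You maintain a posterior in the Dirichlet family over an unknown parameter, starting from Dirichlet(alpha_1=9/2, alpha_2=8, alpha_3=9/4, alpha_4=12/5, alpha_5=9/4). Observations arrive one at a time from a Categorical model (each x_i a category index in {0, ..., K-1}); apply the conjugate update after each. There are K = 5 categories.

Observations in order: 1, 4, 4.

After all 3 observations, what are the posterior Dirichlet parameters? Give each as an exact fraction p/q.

obs 1: x=1 → posterior Dirichlet(9/2, 9, 9/4, 12/5, 9/4)
obs 2: x=4 → posterior Dirichlet(9/2, 9, 9/4, 12/5, 13/4)
obs 3: x=4 → posterior Dirichlet(9/2, 9, 9/4, 12/5, 17/4)

alpha_1=9/2, alpha_2=9, alpha_3=9/4, alpha_4=12/5, alpha_5=17/4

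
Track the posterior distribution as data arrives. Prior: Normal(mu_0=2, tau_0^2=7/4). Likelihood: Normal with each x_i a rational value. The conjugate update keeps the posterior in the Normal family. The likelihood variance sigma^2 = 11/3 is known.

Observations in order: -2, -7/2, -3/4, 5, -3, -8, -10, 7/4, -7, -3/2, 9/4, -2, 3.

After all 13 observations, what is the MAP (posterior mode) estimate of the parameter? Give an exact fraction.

obs 1: x=-2 → posterior Normal(46/65, 77/65)
obs 2: x=-7/2 → posterior Normal(-55/172, 77/86)
obs 3: x=-3/4 → posterior Normal(-173/428, 77/107)
obs 4: x=5 → posterior Normal(247/512, 77/128)
obs 5: x=-3 → posterior Normal(-5/596, 77/149)
obs 6: x=-8 → posterior Normal(-677/680, 77/170)
obs 7: x=-10 → posterior Normal(-1517/764, 77/191)
obs 8: x=7/4 → posterior Normal(-685/424, 77/212)
obs 9: x=-7 → posterior Normal(-979/466, 77/233)
obs 10: x=-3/2 → posterior Normal(-521/254, 77/254)
obs 11: x=9/4 → posterior Normal(-379/220, 7/25)
obs 12: x=-2 → posterior Normal(-2063/1184, 77/296)
obs 13: x=3 → posterior Normal(-1811/1268, 77/317)

-1811/1268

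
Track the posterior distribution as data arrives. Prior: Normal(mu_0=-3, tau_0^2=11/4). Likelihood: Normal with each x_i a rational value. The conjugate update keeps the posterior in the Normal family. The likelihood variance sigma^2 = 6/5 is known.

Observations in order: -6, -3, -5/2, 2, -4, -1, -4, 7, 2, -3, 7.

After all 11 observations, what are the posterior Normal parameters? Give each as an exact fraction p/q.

obs 1: x=-6 → posterior Normal(-402/79, 66/79)
obs 2: x=-3 → posterior Normal(-567/134, 33/67)
obs 3: x=-5/2 → posterior Normal(-1409/378, 22/63)
obs 4: x=2 → posterior Normal(-1189/488, 33/122)
obs 5: x=-4 → posterior Normal(-1629/598, 66/299)
obs 6: x=-1 → posterior Normal(-1739/708, 11/59)
obs 7: x=-4 → posterior Normal(-2179/818, 66/409)
obs 8: x=7 → posterior Normal(-1409/928, 33/232)
obs 9: x=2 → posterior Normal(-1189/1038, 22/173)
obs 10: x=-3 → posterior Normal(-217/164, 33/287)
obs 11: x=7 → posterior Normal(-749/1258, 66/629)

mu_0=-749/1258, tau_0^2=66/629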